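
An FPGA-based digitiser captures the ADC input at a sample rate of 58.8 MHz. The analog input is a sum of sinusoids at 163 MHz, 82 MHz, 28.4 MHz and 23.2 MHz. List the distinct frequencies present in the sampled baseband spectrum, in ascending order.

13.4 MHz, 23.2 MHz, 28.4 MHz

fs/2 = 29.4 MHz.
163 MHz mod fs = 45.4 MHz.
45.4 MHz > fs/2 = 29.4 MHz, folds to fs − 45.4 MHz = 13.4 MHz.
82 MHz mod fs = 23.2 MHz.
23.2 MHz ≤ fs/2 = 29.4 MHz, appears at 23.2 MHz.
28.4 MHz ≤ fs/2 = 29.4 MHz, passes unchanged.
23.2 MHz ≤ fs/2 = 29.4 MHz, passes unchanged.
Distinct values: {13.4 MHz, 23.2 MHz, 28.4 MHz}.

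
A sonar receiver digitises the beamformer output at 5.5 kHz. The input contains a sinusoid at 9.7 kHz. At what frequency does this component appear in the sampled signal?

1.3 kHz

9.7 kHz mod fs = 4.2 kHz.
4.2 kHz > fs/2 = 2.75 kHz, folds to fs − 4.2 kHz = 1.3 kHz.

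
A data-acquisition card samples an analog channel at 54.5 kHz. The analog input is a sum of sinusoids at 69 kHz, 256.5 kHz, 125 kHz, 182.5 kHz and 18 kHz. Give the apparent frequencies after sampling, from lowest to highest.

14.5 kHz, 16 kHz, 18 kHz, 19 kHz

fs/2 = 27.25 kHz.
69 kHz mod fs = 14.5 kHz.
14.5 kHz ≤ fs/2 = 27.25 kHz, appears at 14.5 kHz.
256.5 kHz mod fs = 38.5 kHz.
38.5 kHz > fs/2 = 27.25 kHz, folds to fs − 38.5 kHz = 16 kHz.
125 kHz mod fs = 16 kHz.
16 kHz ≤ fs/2 = 27.25 kHz, appears at 16 kHz.
182.5 kHz mod fs = 19 kHz.
19 kHz ≤ fs/2 = 27.25 kHz, appears at 19 kHz.
18 kHz ≤ fs/2 = 27.25 kHz, passes unchanged.
Distinct values: {14.5 kHz, 16 kHz, 18 kHz, 19 kHz}.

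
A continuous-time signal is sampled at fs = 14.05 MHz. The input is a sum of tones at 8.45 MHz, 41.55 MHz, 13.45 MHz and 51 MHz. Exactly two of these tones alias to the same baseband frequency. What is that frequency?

fs/2 = 7.025 MHz.
8.45 MHz > fs/2 = 7.025 MHz, folds to fs − 8.45 MHz = 5.6 MHz.
41.55 MHz mod fs = 13.45 MHz.
13.45 MHz > fs/2 = 7.025 MHz, folds to fs − 13.45 MHz = 0.6 MHz.
13.45 MHz > fs/2 = 7.025 MHz, folds to fs − 13.45 MHz = 0.6 MHz.
51 MHz mod fs = 8.85 MHz.
8.85 MHz > fs/2 = 7.025 MHz, folds to fs − 8.85 MHz = 5.2 MHz.
13.45 MHz and 41.55 MHz both map to 0.6 MHz.

0.6 MHz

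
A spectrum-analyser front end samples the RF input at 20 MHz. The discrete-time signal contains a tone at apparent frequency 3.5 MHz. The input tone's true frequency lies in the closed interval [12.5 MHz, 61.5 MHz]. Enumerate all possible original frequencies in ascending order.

16.5 MHz, 23.5 MHz, 36.5 MHz, 43.5 MHz, 56.5 MHz

Frequencies that alias to 3.5 MHz are k·fs ± 3.5 MHz for integer k ≥ 0.
k=0: 3.5 MHz.
k=1: 16.5 MHz, 23.5 MHz.
k=2: 36.5 MHz, 43.5 MHz.
k=3: 56.5 MHz, 63.5 MHz.
k=4: 76.5 MHz, 83.5 MHz.
Within [12.5 MHz, 61.5 MHz]: 16.5 MHz, 23.5 MHz, 36.5 MHz, 43.5 MHz, 56.5 MHz.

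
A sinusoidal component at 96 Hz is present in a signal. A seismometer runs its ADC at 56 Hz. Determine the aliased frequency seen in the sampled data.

16 Hz

96 Hz mod fs = 40 Hz.
40 Hz > fs/2 = 28 Hz, folds to fs − 40 Hz = 16 Hz.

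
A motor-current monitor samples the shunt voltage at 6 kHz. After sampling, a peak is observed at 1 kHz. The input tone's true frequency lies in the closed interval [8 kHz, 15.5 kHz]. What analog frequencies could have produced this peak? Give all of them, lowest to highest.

Frequencies that alias to 1 kHz are k·fs ± 1 kHz for integer k ≥ 0.
k=0: 1 kHz.
k=1: 5 kHz, 7 kHz.
k=2: 11 kHz, 13 kHz.
k=3: 17 kHz, 19 kHz.
Within [8 kHz, 15.5 kHz]: 11 kHz, 13 kHz.

11 kHz, 13 kHz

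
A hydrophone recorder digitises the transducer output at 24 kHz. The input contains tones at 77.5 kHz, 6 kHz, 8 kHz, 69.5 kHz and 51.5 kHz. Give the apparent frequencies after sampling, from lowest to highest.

fs/2 = 12 kHz.
77.5 kHz mod fs = 5.5 kHz.
5.5 kHz ≤ fs/2 = 12 kHz, appears at 5.5 kHz.
6 kHz ≤ fs/2 = 12 kHz, passes unchanged.
8 kHz ≤ fs/2 = 12 kHz, passes unchanged.
69.5 kHz mod fs = 21.5 kHz.
21.5 kHz > fs/2 = 12 kHz, folds to fs − 21.5 kHz = 2.5 kHz.
51.5 kHz mod fs = 3.5 kHz.
3.5 kHz ≤ fs/2 = 12 kHz, appears at 3.5 kHz.
Distinct values: {2.5 kHz, 3.5 kHz, 5.5 kHz, 6 kHz, 8 kHz}.

2.5 kHz, 3.5 kHz, 5.5 kHz, 6 kHz, 8 kHz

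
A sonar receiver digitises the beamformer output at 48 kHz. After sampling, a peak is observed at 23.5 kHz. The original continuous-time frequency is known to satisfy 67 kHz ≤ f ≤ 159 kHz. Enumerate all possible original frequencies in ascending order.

Frequencies that alias to 23.5 kHz are k·fs ± 23.5 kHz for integer k ≥ 0.
k=0: 23.5 kHz.
k=1: 24.5 kHz, 71.5 kHz.
k=2: 72.5 kHz, 119.5 kHz.
k=3: 120.5 kHz, 167.5 kHz.
k=4: 168.5 kHz, 215.5 kHz.
Within [67 kHz, 159 kHz]: 71.5 kHz, 72.5 kHz, 119.5 kHz, 120.5 kHz.

71.5 kHz, 72.5 kHz, 119.5 kHz, 120.5 kHz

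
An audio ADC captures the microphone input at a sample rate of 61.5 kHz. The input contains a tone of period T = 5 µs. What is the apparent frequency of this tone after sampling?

15.5 kHz

T = 5 µs → f = 1/T = 200 kHz.
200 kHz mod fs = 15.5 kHz.
15.5 kHz ≤ fs/2 = 30.75 kHz, appears at 15.5 kHz.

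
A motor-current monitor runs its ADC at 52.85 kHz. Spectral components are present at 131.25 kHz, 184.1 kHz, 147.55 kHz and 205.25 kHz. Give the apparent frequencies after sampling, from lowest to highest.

6.15 kHz, 11 kHz, 25.55 kHz

fs/2 = 26.425 kHz.
131.25 kHz mod fs = 25.55 kHz.
25.55 kHz ≤ fs/2 = 26.425 kHz, appears at 25.55 kHz.
184.1 kHz mod fs = 25.55 kHz.
25.55 kHz ≤ fs/2 = 26.425 kHz, appears at 25.55 kHz.
147.55 kHz mod fs = 41.85 kHz.
41.85 kHz > fs/2 = 26.425 kHz, folds to fs − 41.85 kHz = 11 kHz.
205.25 kHz mod fs = 46.7 kHz.
46.7 kHz > fs/2 = 26.425 kHz, folds to fs − 46.7 kHz = 6.15 kHz.
Distinct values: {6.15 kHz, 11 kHz, 25.55 kHz}.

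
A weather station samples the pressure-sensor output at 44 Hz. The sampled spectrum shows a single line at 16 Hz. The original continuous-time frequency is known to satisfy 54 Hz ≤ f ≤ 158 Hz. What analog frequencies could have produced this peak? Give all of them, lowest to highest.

Frequencies that alias to 16 Hz are k·fs ± 16 Hz for integer k ≥ 0.
k=0: 16 Hz.
k=1: 28 Hz, 60 Hz.
k=2: 72 Hz, 104 Hz.
k=3: 116 Hz, 148 Hz.
k=4: 160 Hz, 192 Hz.
Within [54 Hz, 158 Hz]: 60 Hz, 72 Hz, 104 Hz, 116 Hz, 148 Hz.

60 Hz, 72 Hz, 104 Hz, 116 Hz, 148 Hz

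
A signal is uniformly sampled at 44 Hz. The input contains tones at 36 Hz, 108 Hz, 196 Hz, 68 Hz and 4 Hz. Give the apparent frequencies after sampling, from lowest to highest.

fs/2 = 22 Hz.
36 Hz > fs/2 = 22 Hz, folds to fs − 36 Hz = 8 Hz.
108 Hz mod fs = 20 Hz.
20 Hz ≤ fs/2 = 22 Hz, appears at 20 Hz.
196 Hz mod fs = 20 Hz.
20 Hz ≤ fs/2 = 22 Hz, appears at 20 Hz.
68 Hz mod fs = 24 Hz.
24 Hz > fs/2 = 22 Hz, folds to fs − 24 Hz = 20 Hz.
4 Hz ≤ fs/2 = 22 Hz, passes unchanged.
Distinct values: {4 Hz, 8 Hz, 20 Hz}.

4 Hz, 8 Hz, 20 Hz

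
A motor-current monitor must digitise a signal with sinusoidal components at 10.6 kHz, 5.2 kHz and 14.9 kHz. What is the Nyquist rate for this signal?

29.8 kHz

Highest-frequency component: 14.9 kHz.
Nyquist rate = 2 × 14.9 kHz = 29.8 kHz.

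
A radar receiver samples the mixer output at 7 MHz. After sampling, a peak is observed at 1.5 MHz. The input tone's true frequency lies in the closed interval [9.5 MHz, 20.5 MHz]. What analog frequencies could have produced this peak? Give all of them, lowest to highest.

12.5 MHz, 15.5 MHz, 19.5 MHz

Frequencies that alias to 1.5 MHz are k·fs ± 1.5 MHz for integer k ≥ 0.
k=0: 1.5 MHz.
k=1: 5.5 MHz, 8.5 MHz.
k=2: 12.5 MHz, 15.5 MHz.
k=3: 19.5 MHz, 22.5 MHz.
k=4: 26.5 MHz, 29.5 MHz.
Within [9.5 MHz, 20.5 MHz]: 12.5 MHz, 15.5 MHz, 19.5 MHz.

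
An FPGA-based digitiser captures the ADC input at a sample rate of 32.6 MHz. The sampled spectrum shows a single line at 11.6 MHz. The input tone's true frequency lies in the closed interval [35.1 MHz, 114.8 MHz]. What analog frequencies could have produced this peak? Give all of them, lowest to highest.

44.2 MHz, 53.6 MHz, 76.8 MHz, 86.2 MHz, 109.4 MHz

Frequencies that alias to 11.6 MHz are k·fs ± 11.6 MHz for integer k ≥ 0.
k=0: 11.6 MHz.
k=1: 21 MHz, 44.2 MHz.
k=2: 53.6 MHz, 76.8 MHz.
k=3: 86.2 MHz, 109.4 MHz.
k=4: 118.8 MHz, 142 MHz.
Within [35.1 MHz, 114.8 MHz]: 44.2 MHz, 53.6 MHz, 76.8 MHz, 86.2 MHz, 109.4 MHz.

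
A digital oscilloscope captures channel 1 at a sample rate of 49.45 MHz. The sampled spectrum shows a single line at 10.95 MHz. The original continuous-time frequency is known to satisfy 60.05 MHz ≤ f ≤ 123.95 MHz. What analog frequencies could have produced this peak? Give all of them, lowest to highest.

60.4 MHz, 87.95 MHz, 109.85 MHz

Frequencies that alias to 10.95 MHz are k·fs ± 10.95 MHz for integer k ≥ 0.
k=0: 10.95 MHz.
k=1: 38.5 MHz, 60.4 MHz.
k=2: 87.95 MHz, 109.85 MHz.
k=3: 137.4 MHz, 159.3 MHz.
Within [60.05 MHz, 123.95 MHz]: 60.4 MHz, 87.95 MHz, 109.85 MHz.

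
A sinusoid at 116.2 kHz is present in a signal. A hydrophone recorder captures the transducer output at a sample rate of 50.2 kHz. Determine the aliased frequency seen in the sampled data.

116.2 kHz mod fs = 15.8 kHz.
15.8 kHz ≤ fs/2 = 25.1 kHz, appears at 15.8 kHz.

15.8 kHz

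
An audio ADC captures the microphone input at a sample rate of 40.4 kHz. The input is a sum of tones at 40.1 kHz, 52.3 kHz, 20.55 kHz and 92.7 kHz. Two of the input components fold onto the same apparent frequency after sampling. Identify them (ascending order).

52.3 kHz, 92.7 kHz

fs/2 = 20.2 kHz.
40.1 kHz > fs/2 = 20.2 kHz, folds to fs − 40.1 kHz = 0.3 kHz.
52.3 kHz mod fs = 11.9 kHz.
11.9 kHz ≤ fs/2 = 20.2 kHz, appears at 11.9 kHz.
20.55 kHz > fs/2 = 20.2 kHz, folds to fs − 20.55 kHz = 19.85 kHz.
92.7 kHz mod fs = 11.9 kHz.
11.9 kHz ≤ fs/2 = 20.2 kHz, appears at 11.9 kHz.
52.3 kHz and 92.7 kHz both map to 11.9 kHz.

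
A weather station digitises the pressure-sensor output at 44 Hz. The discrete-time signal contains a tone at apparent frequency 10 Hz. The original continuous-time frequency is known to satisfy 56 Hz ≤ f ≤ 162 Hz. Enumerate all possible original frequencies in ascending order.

Frequencies that alias to 10 Hz are k·fs ± 10 Hz for integer k ≥ 0.
k=0: 10 Hz.
k=1: 34 Hz, 54 Hz.
k=2: 78 Hz, 98 Hz.
k=3: 122 Hz, 142 Hz.
k=4: 166 Hz, 186 Hz.
Within [56 Hz, 162 Hz]: 78 Hz, 98 Hz, 122 Hz, 142 Hz.

78 Hz, 98 Hz, 122 Hz, 142 Hz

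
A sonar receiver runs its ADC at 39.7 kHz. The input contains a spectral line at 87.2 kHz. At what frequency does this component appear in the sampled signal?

7.8 kHz

87.2 kHz mod fs = 7.8 kHz.
7.8 kHz ≤ fs/2 = 19.85 kHz, appears at 7.8 kHz.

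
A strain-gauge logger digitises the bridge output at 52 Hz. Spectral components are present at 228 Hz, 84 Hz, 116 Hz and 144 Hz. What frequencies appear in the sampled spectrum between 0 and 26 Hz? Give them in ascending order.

fs/2 = 26 Hz.
228 Hz mod fs = 20 Hz.
20 Hz ≤ fs/2 = 26 Hz, appears at 20 Hz.
84 Hz mod fs = 32 Hz.
32 Hz > fs/2 = 26 Hz, folds to fs − 32 Hz = 20 Hz.
116 Hz mod fs = 12 Hz.
12 Hz ≤ fs/2 = 26 Hz, appears at 12 Hz.
144 Hz mod fs = 40 Hz.
40 Hz > fs/2 = 26 Hz, folds to fs − 40 Hz = 12 Hz.
Distinct values: {12 Hz, 20 Hz}.

12 Hz, 20 Hz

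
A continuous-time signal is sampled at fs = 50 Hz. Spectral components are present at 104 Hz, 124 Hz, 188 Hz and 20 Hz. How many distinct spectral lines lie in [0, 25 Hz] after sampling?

4

fs/2 = 25 Hz.
104 Hz mod fs = 4 Hz.
4 Hz ≤ fs/2 = 25 Hz, appears at 4 Hz.
124 Hz mod fs = 24 Hz.
24 Hz ≤ fs/2 = 25 Hz, appears at 24 Hz.
188 Hz mod fs = 38 Hz.
38 Hz > fs/2 = 25 Hz, folds to fs − 38 Hz = 12 Hz.
20 Hz ≤ fs/2 = 25 Hz, passes unchanged.
Distinct values: {4 Hz, 12 Hz, 20 Hz, 24 Hz} → 4.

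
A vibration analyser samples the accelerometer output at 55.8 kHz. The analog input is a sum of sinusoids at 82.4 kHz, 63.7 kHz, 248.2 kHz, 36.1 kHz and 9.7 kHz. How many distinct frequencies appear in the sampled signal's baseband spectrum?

5

fs/2 = 27.9 kHz.
82.4 kHz mod fs = 26.6 kHz.
26.6 kHz ≤ fs/2 = 27.9 kHz, appears at 26.6 kHz.
63.7 kHz mod fs = 7.9 kHz.
7.9 kHz ≤ fs/2 = 27.9 kHz, appears at 7.9 kHz.
248.2 kHz mod fs = 25 kHz.
25 kHz ≤ fs/2 = 27.9 kHz, appears at 25 kHz.
36.1 kHz > fs/2 = 27.9 kHz, folds to fs − 36.1 kHz = 19.7 kHz.
9.7 kHz ≤ fs/2 = 27.9 kHz, passes unchanged.
Distinct values: {7.9 kHz, 9.7 kHz, 19.7 kHz, 25 kHz, 26.6 kHz} → 5.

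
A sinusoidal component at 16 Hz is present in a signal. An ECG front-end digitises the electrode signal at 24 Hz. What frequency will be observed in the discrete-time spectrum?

16 Hz > fs/2 = 12 Hz, folds to fs − 16 Hz = 8 Hz.

8 Hz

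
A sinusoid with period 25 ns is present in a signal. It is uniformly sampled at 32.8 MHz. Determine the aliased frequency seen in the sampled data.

7.2 MHz

T = 25 ns → f = 1/T = 40 MHz.
40 MHz mod fs = 7.2 MHz.
7.2 MHz ≤ fs/2 = 16.4 MHz, appears at 7.2 MHz.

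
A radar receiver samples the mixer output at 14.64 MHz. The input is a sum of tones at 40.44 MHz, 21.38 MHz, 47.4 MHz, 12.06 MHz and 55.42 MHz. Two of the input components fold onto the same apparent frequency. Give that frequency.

fs/2 = 7.32 MHz.
40.44 MHz mod fs = 11.16 MHz.
11.16 MHz > fs/2 = 7.32 MHz, folds to fs − 11.16 MHz = 3.48 MHz.
21.38 MHz mod fs = 6.74 MHz.
6.74 MHz ≤ fs/2 = 7.32 MHz, appears at 6.74 MHz.
47.4 MHz mod fs = 3.48 MHz.
3.48 MHz ≤ fs/2 = 7.32 MHz, appears at 3.48 MHz.
12.06 MHz > fs/2 = 7.32 MHz, folds to fs − 12.06 MHz = 2.58 MHz.
55.42 MHz mod fs = 11.5 MHz.
11.5 MHz > fs/2 = 7.32 MHz, folds to fs − 11.5 MHz = 3.14 MHz.
40.44 MHz and 47.4 MHz both map to 3.48 MHz.

3.48 MHz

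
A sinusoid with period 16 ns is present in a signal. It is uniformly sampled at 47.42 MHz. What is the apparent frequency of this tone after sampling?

T = 16 ns → f = 1/T = 62.5 MHz.
62.5 MHz mod fs = 15.08 MHz.
15.08 MHz ≤ fs/2 = 23.71 MHz, appears at 15.08 MHz.

15.08 MHz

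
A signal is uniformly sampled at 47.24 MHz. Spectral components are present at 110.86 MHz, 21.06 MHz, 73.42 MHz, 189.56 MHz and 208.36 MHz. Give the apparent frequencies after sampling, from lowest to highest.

0.6 MHz, 16.38 MHz, 19.4 MHz, 21.06 MHz

fs/2 = 23.62 MHz.
110.86 MHz mod fs = 16.38 MHz.
16.38 MHz ≤ fs/2 = 23.62 MHz, appears at 16.38 MHz.
21.06 MHz ≤ fs/2 = 23.62 MHz, passes unchanged.
73.42 MHz mod fs = 26.18 MHz.
26.18 MHz > fs/2 = 23.62 MHz, folds to fs − 26.18 MHz = 21.06 MHz.
189.56 MHz mod fs = 0.6 MHz.
0.6 MHz ≤ fs/2 = 23.62 MHz, appears at 0.6 MHz.
208.36 MHz mod fs = 19.4 MHz.
19.4 MHz ≤ fs/2 = 23.62 MHz, appears at 19.4 MHz.
Distinct values: {0.6 MHz, 16.38 MHz, 19.4 MHz, 21.06 MHz}.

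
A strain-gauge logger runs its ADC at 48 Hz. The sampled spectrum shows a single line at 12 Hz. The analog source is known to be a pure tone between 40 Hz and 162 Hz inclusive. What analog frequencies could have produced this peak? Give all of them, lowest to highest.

Frequencies that alias to 12 Hz are k·fs ± 12 Hz for integer k ≥ 0.
k=0: 12 Hz.
k=1: 36 Hz, 60 Hz.
k=2: 84 Hz, 108 Hz.
k=3: 132 Hz, 156 Hz.
k=4: 180 Hz, 204 Hz.
Within [40 Hz, 162 Hz]: 60 Hz, 84 Hz, 108 Hz, 132 Hz, 156 Hz.

60 Hz, 84 Hz, 108 Hz, 132 Hz, 156 Hz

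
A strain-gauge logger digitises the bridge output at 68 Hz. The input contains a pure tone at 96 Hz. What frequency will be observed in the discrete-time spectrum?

28 Hz

96 Hz mod fs = 28 Hz.
28 Hz ≤ fs/2 = 34 Hz, appears at 28 Hz.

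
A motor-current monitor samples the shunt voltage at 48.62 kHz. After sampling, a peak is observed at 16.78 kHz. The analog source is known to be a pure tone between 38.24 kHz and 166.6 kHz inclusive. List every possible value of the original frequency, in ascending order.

65.4 kHz, 80.46 kHz, 114.02 kHz, 129.08 kHz, 162.64 kHz

Frequencies that alias to 16.78 kHz are k·fs ± 16.78 kHz for integer k ≥ 0.
k=0: 16.78 kHz.
k=1: 31.84 kHz, 65.4 kHz.
k=2: 80.46 kHz, 114.02 kHz.
k=3: 129.08 kHz, 162.64 kHz.
k=4: 177.7 kHz, 211.26 kHz.
Within [38.24 kHz, 166.6 kHz]: 65.4 kHz, 80.46 kHz, 114.02 kHz, 129.08 kHz, 162.64 kHz.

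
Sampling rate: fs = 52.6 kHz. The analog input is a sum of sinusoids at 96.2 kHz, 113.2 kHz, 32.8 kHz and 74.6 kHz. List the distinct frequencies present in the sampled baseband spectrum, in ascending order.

8 kHz, 9 kHz, 19.8 kHz, 22 kHz

fs/2 = 26.3 kHz.
96.2 kHz mod fs = 43.6 kHz.
43.6 kHz > fs/2 = 26.3 kHz, folds to fs − 43.6 kHz = 9 kHz.
113.2 kHz mod fs = 8 kHz.
8 kHz ≤ fs/2 = 26.3 kHz, appears at 8 kHz.
32.8 kHz > fs/2 = 26.3 kHz, folds to fs − 32.8 kHz = 19.8 kHz.
74.6 kHz mod fs = 22 kHz.
22 kHz ≤ fs/2 = 26.3 kHz, appears at 22 kHz.
Distinct values: {8 kHz, 9 kHz, 19.8 kHz, 22 kHz}.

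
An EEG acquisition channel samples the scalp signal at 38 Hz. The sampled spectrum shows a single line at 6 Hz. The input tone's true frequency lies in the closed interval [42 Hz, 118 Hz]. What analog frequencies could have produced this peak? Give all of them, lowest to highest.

Frequencies that alias to 6 Hz are k·fs ± 6 Hz for integer k ≥ 0.
k=0: 6 Hz.
k=1: 32 Hz, 44 Hz.
k=2: 70 Hz, 82 Hz.
k=3: 108 Hz, 120 Hz.
k=4: 146 Hz, 158 Hz.
Within [42 Hz, 118 Hz]: 44 Hz, 70 Hz, 82 Hz, 108 Hz.

44 Hz, 70 Hz, 82 Hz, 108 Hz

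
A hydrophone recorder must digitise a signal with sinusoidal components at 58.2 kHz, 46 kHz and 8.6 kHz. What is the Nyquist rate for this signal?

Highest-frequency component: 58.2 kHz.
Nyquist rate = 2 × 58.2 kHz = 116.4 kHz.

116.4 kHz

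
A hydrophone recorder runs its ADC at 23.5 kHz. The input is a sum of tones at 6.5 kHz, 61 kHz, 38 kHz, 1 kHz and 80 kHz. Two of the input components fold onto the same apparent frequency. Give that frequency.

fs/2 = 11.75 kHz.
6.5 kHz ≤ fs/2 = 11.75 kHz, passes unchanged.
61 kHz mod fs = 14 kHz.
14 kHz > fs/2 = 11.75 kHz, folds to fs − 14 kHz = 9.5 kHz.
38 kHz mod fs = 14.5 kHz.
14.5 kHz > fs/2 = 11.75 kHz, folds to fs − 14.5 kHz = 9 kHz.
1 kHz ≤ fs/2 = 11.75 kHz, passes unchanged.
80 kHz mod fs = 9.5 kHz.
9.5 kHz ≤ fs/2 = 11.75 kHz, appears at 9.5 kHz.
61 kHz and 80 kHz both map to 9.5 kHz.

9.5 kHz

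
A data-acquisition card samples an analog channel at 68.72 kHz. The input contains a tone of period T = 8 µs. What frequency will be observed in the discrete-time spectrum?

12.44 kHz

T = 8 µs → f = 1/T = 125 kHz.
125 kHz mod fs = 56.28 kHz.
56.28 kHz > fs/2 = 34.36 kHz, folds to fs − 56.28 kHz = 12.44 kHz.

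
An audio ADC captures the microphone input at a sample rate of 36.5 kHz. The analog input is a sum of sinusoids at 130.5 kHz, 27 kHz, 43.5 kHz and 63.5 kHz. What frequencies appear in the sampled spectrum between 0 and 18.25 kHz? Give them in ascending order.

fs/2 = 18.25 kHz.
130.5 kHz mod fs = 21 kHz.
21 kHz > fs/2 = 18.25 kHz, folds to fs − 21 kHz = 15.5 kHz.
27 kHz > fs/2 = 18.25 kHz, folds to fs − 27 kHz = 9.5 kHz.
43.5 kHz mod fs = 7 kHz.
7 kHz ≤ fs/2 = 18.25 kHz, appears at 7 kHz.
63.5 kHz mod fs = 27 kHz.
27 kHz > fs/2 = 18.25 kHz, folds to fs − 27 kHz = 9.5 kHz.
Distinct values: {7 kHz, 9.5 kHz, 15.5 kHz}.

7 kHz, 9.5 kHz, 15.5 kHz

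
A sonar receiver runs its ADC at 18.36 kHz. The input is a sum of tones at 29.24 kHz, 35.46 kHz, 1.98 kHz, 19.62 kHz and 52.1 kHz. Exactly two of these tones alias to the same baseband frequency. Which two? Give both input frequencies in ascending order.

19.62 kHz, 35.46 kHz

fs/2 = 9.18 kHz.
29.24 kHz mod fs = 10.88 kHz.
10.88 kHz > fs/2 = 9.18 kHz, folds to fs − 10.88 kHz = 7.48 kHz.
35.46 kHz mod fs = 17.1 kHz.
17.1 kHz > fs/2 = 9.18 kHz, folds to fs − 17.1 kHz = 1.26 kHz.
1.98 kHz ≤ fs/2 = 9.18 kHz, passes unchanged.
19.62 kHz mod fs = 1.26 kHz.
1.26 kHz ≤ fs/2 = 9.18 kHz, appears at 1.26 kHz.
52.1 kHz mod fs = 15.38 kHz.
15.38 kHz > fs/2 = 9.18 kHz, folds to fs − 15.38 kHz = 2.98 kHz.
19.62 kHz and 35.46 kHz both map to 1.26 kHz.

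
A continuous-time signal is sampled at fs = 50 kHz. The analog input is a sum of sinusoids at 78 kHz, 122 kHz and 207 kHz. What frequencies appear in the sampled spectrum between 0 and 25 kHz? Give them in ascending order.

fs/2 = 25 kHz.
78 kHz mod fs = 28 kHz.
28 kHz > fs/2 = 25 kHz, folds to fs − 28 kHz = 22 kHz.
122 kHz mod fs = 22 kHz.
22 kHz ≤ fs/2 = 25 kHz, appears at 22 kHz.
207 kHz mod fs = 7 kHz.
7 kHz ≤ fs/2 = 25 kHz, appears at 7 kHz.
Distinct values: {7 kHz, 22 kHz}.

7 kHz, 22 kHz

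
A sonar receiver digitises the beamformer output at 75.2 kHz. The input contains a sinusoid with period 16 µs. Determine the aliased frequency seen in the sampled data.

12.7 kHz

T = 16 µs → f = 1/T = 62.5 kHz.
62.5 kHz > fs/2 = 37.6 kHz, folds to fs − 62.5 kHz = 12.7 kHz.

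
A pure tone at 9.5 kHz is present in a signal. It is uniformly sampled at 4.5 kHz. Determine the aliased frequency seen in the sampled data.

0.5 kHz

9.5 kHz mod fs = 0.5 kHz.
0.5 kHz ≤ fs/2 = 2.25 kHz, appears at 0.5 kHz.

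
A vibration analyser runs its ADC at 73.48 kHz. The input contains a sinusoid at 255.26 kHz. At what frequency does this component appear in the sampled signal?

34.82 kHz

255.26 kHz mod fs = 34.82 kHz.
34.82 kHz ≤ fs/2 = 36.74 kHz, appears at 34.82 kHz.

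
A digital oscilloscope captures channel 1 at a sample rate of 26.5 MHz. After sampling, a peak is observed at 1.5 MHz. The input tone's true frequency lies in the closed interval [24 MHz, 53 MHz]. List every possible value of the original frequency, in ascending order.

25 MHz, 28 MHz, 51.5 MHz

Frequencies that alias to 1.5 MHz are k·fs ± 1.5 MHz for integer k ≥ 0.
k=0: 1.5 MHz.
k=1: 25 MHz, 28 MHz.
k=2: 51.5 MHz, 54.5 MHz.
k=3: 78 MHz, 81 MHz.
Within [24 MHz, 53 MHz]: 25 MHz, 28 MHz, 51.5 MHz.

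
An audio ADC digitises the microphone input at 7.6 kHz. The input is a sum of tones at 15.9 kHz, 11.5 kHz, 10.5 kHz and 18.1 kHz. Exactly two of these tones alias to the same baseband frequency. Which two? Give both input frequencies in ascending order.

10.5 kHz, 18.1 kHz

fs/2 = 3.8 kHz.
15.9 kHz mod fs = 0.7 kHz.
0.7 kHz ≤ fs/2 = 3.8 kHz, appears at 0.7 kHz.
11.5 kHz mod fs = 3.9 kHz.
3.9 kHz > fs/2 = 3.8 kHz, folds to fs − 3.9 kHz = 3.7 kHz.
10.5 kHz mod fs = 2.9 kHz.
2.9 kHz ≤ fs/2 = 3.8 kHz, appears at 2.9 kHz.
18.1 kHz mod fs = 2.9 kHz.
2.9 kHz ≤ fs/2 = 3.8 kHz, appears at 2.9 kHz.
10.5 kHz and 18.1 kHz both map to 2.9 kHz.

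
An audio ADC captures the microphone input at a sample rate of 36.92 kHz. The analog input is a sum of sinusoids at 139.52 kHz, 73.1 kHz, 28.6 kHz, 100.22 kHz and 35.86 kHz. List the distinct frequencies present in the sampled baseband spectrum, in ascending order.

fs/2 = 18.46 kHz.
139.52 kHz mod fs = 28.76 kHz.
28.76 kHz > fs/2 = 18.46 kHz, folds to fs − 28.76 kHz = 8.16 kHz.
73.1 kHz mod fs = 36.18 kHz.
36.18 kHz > fs/2 = 18.46 kHz, folds to fs − 36.18 kHz = 0.74 kHz.
28.6 kHz > fs/2 = 18.46 kHz, folds to fs − 28.6 kHz = 8.32 kHz.
100.22 kHz mod fs = 26.38 kHz.
26.38 kHz > fs/2 = 18.46 kHz, folds to fs − 26.38 kHz = 10.54 kHz.
35.86 kHz > fs/2 = 18.46 kHz, folds to fs − 35.86 kHz = 1.06 kHz.
Distinct values: {0.74 kHz, 1.06 kHz, 8.16 kHz, 8.32 kHz, 10.54 kHz}.

0.74 kHz, 1.06 kHz, 8.16 kHz, 8.32 kHz, 10.54 kHz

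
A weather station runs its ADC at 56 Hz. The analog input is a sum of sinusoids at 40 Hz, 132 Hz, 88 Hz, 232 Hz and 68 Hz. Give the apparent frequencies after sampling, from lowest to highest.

fs/2 = 28 Hz.
40 Hz > fs/2 = 28 Hz, folds to fs − 40 Hz = 16 Hz.
132 Hz mod fs = 20 Hz.
20 Hz ≤ fs/2 = 28 Hz, appears at 20 Hz.
88 Hz mod fs = 32 Hz.
32 Hz > fs/2 = 28 Hz, folds to fs − 32 Hz = 24 Hz.
232 Hz mod fs = 8 Hz.
8 Hz ≤ fs/2 = 28 Hz, appears at 8 Hz.
68 Hz mod fs = 12 Hz.
12 Hz ≤ fs/2 = 28 Hz, appears at 12 Hz.
Distinct values: {8 Hz, 12 Hz, 16 Hz, 20 Hz, 24 Hz}.

8 Hz, 12 Hz, 16 Hz, 20 Hz, 24 Hz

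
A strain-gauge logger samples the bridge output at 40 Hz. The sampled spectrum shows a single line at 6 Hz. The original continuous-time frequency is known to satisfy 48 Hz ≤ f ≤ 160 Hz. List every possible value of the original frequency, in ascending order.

74 Hz, 86 Hz, 114 Hz, 126 Hz, 154 Hz

Frequencies that alias to 6 Hz are k·fs ± 6 Hz for integer k ≥ 0.
k=0: 6 Hz.
k=1: 34 Hz, 46 Hz.
k=2: 74 Hz, 86 Hz.
k=3: 114 Hz, 126 Hz.
k=4: 154 Hz, 166 Hz.
k=5: 194 Hz, 206 Hz.
Within [48 Hz, 160 Hz]: 74 Hz, 86 Hz, 114 Hz, 126 Hz, 154 Hz.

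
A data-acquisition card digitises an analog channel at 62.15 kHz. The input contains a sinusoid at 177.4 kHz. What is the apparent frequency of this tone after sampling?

9.05 kHz

177.4 kHz mod fs = 53.1 kHz.
53.1 kHz > fs/2 = 31.075 kHz, folds to fs − 53.1 kHz = 9.05 kHz.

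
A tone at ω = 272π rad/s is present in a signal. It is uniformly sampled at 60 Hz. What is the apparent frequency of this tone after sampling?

ω = 272π rad/s → f = ω/(2π) = 136 Hz.
136 Hz mod fs = 16 Hz.
16 Hz ≤ fs/2 = 30 Hz, appears at 16 Hz.

16 Hz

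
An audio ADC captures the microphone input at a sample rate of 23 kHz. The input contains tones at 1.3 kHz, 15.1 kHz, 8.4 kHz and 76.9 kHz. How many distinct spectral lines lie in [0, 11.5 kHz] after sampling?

3

fs/2 = 11.5 kHz.
1.3 kHz ≤ fs/2 = 11.5 kHz, passes unchanged.
15.1 kHz > fs/2 = 11.5 kHz, folds to fs − 15.1 kHz = 7.9 kHz.
8.4 kHz ≤ fs/2 = 11.5 kHz, passes unchanged.
76.9 kHz mod fs = 7.9 kHz.
7.9 kHz ≤ fs/2 = 11.5 kHz, appears at 7.9 kHz.
Distinct values: {1.3 kHz, 7.9 kHz, 8.4 kHz} → 3.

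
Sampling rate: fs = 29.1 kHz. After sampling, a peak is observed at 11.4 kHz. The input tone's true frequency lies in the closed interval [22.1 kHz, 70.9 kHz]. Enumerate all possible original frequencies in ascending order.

40.5 kHz, 46.8 kHz, 69.6 kHz

Frequencies that alias to 11.4 kHz are k·fs ± 11.4 kHz for integer k ≥ 0.
k=0: 11.4 kHz.
k=1: 17.7 kHz, 40.5 kHz.
k=2: 46.8 kHz, 69.6 kHz.
k=3: 75.9 kHz, 98.7 kHz.
Within [22.1 kHz, 70.9 kHz]: 40.5 kHz, 46.8 kHz, 69.6 kHz.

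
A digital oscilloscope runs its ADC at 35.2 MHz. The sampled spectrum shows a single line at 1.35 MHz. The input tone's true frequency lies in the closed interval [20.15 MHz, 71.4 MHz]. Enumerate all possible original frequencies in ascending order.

33.85 MHz, 36.55 MHz, 69.05 MHz

Frequencies that alias to 1.35 MHz are k·fs ± 1.35 MHz for integer k ≥ 0.
k=0: 1.35 MHz.
k=1: 33.85 MHz, 36.55 MHz.
k=2: 69.05 MHz, 71.75 MHz.
k=3: 104.25 MHz, 106.95 MHz.
Within [20.15 MHz, 71.4 MHz]: 33.85 MHz, 36.55 MHz, 69.05 MHz.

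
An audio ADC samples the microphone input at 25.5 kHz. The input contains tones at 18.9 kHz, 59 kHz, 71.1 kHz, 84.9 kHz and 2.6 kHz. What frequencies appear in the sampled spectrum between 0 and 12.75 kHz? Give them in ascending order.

fs/2 = 12.75 kHz.
18.9 kHz > fs/2 = 12.75 kHz, folds to fs − 18.9 kHz = 6.6 kHz.
59 kHz mod fs = 8 kHz.
8 kHz ≤ fs/2 = 12.75 kHz, appears at 8 kHz.
71.1 kHz mod fs = 20.1 kHz.
20.1 kHz > fs/2 = 12.75 kHz, folds to fs − 20.1 kHz = 5.4 kHz.
84.9 kHz mod fs = 8.4 kHz.
8.4 kHz ≤ fs/2 = 12.75 kHz, appears at 8.4 kHz.
2.6 kHz ≤ fs/2 = 12.75 kHz, passes unchanged.
Distinct values: {2.6 kHz, 5.4 kHz, 6.6 kHz, 8 kHz, 8.4 kHz}.

2.6 kHz, 5.4 kHz, 6.6 kHz, 8 kHz, 8.4 kHz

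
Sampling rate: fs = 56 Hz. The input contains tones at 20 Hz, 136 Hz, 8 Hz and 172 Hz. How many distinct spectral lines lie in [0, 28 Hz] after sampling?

4

fs/2 = 28 Hz.
20 Hz ≤ fs/2 = 28 Hz, passes unchanged.
136 Hz mod fs = 24 Hz.
24 Hz ≤ fs/2 = 28 Hz, appears at 24 Hz.
8 Hz ≤ fs/2 = 28 Hz, passes unchanged.
172 Hz mod fs = 4 Hz.
4 Hz ≤ fs/2 = 28 Hz, appears at 4 Hz.
Distinct values: {4 Hz, 8 Hz, 20 Hz, 24 Hz} → 4.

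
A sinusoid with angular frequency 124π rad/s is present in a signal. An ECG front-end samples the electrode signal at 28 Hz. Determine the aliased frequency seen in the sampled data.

ω = 124π rad/s → f = ω/(2π) = 62 Hz.
62 Hz mod fs = 6 Hz.
6 Hz ≤ fs/2 = 14 Hz, appears at 6 Hz.

6 Hz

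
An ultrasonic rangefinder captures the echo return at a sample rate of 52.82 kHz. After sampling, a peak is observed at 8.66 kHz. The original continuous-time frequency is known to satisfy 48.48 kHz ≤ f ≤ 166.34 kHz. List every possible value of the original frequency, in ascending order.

61.48 kHz, 96.98 kHz, 114.3 kHz, 149.8 kHz

Frequencies that alias to 8.66 kHz are k·fs ± 8.66 kHz for integer k ≥ 0.
k=0: 8.66 kHz.
k=1: 44.16 kHz, 61.48 kHz.
k=2: 96.98 kHz, 114.3 kHz.
k=3: 149.8 kHz, 167.12 kHz.
k=4: 202.62 kHz, 219.94 kHz.
Within [48.48 kHz, 166.34 kHz]: 61.48 kHz, 96.98 kHz, 114.3 kHz, 149.8 kHz.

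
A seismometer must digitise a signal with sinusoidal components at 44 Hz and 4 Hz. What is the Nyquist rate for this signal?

Highest-frequency component: 44 Hz.
Nyquist rate = 2 × 44 Hz = 88 Hz.

88 Hz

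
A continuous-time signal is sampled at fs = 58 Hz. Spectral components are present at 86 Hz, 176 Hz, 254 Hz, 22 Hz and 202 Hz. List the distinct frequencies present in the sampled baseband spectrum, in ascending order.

2 Hz, 22 Hz, 28 Hz

fs/2 = 29 Hz.
86 Hz mod fs = 28 Hz.
28 Hz ≤ fs/2 = 29 Hz, appears at 28 Hz.
176 Hz mod fs = 2 Hz.
2 Hz ≤ fs/2 = 29 Hz, appears at 2 Hz.
254 Hz mod fs = 22 Hz.
22 Hz ≤ fs/2 = 29 Hz, appears at 22 Hz.
22 Hz ≤ fs/2 = 29 Hz, passes unchanged.
202 Hz mod fs = 28 Hz.
28 Hz ≤ fs/2 = 29 Hz, appears at 28 Hz.
Distinct values: {2 Hz, 22 Hz, 28 Hz}.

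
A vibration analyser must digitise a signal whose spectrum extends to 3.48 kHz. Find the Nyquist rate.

Nyquist rate = 2 × 3.48 kHz = 6.96 kHz.

6.96 kHz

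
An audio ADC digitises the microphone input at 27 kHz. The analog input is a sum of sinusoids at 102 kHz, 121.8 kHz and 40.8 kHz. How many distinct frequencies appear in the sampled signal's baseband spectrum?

2

fs/2 = 13.5 kHz.
102 kHz mod fs = 21 kHz.
21 kHz > fs/2 = 13.5 kHz, folds to fs − 21 kHz = 6 kHz.
121.8 kHz mod fs = 13.8 kHz.
13.8 kHz > fs/2 = 13.5 kHz, folds to fs − 13.8 kHz = 13.2 kHz.
40.8 kHz mod fs = 13.8 kHz.
13.8 kHz > fs/2 = 13.5 kHz, folds to fs − 13.8 kHz = 13.2 kHz.
Distinct values: {6 kHz, 13.2 kHz} → 2.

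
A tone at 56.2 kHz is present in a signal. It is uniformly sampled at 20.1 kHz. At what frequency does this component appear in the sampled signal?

56.2 kHz mod fs = 16 kHz.
16 kHz > fs/2 = 10.05 kHz, folds to fs − 16 kHz = 4.1 kHz.

4.1 kHz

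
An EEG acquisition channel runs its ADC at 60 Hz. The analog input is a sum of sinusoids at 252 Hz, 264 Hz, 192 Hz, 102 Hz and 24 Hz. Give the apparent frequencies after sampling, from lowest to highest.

fs/2 = 30 Hz.
252 Hz mod fs = 12 Hz.
12 Hz ≤ fs/2 = 30 Hz, appears at 12 Hz.
264 Hz mod fs = 24 Hz.
24 Hz ≤ fs/2 = 30 Hz, appears at 24 Hz.
192 Hz mod fs = 12 Hz.
12 Hz ≤ fs/2 = 30 Hz, appears at 12 Hz.
102 Hz mod fs = 42 Hz.
42 Hz > fs/2 = 30 Hz, folds to fs − 42 Hz = 18 Hz.
24 Hz ≤ fs/2 = 30 Hz, passes unchanged.
Distinct values: {12 Hz, 18 Hz, 24 Hz}.

12 Hz, 18 Hz, 24 Hz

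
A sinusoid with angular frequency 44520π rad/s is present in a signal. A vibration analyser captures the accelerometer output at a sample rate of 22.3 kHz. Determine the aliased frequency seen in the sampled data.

0.04 kHz

ω = 44520π rad/s → f = ω/(2π) = 22260 Hz = 22.26 kHz.
22.26 kHz > fs/2 = 11.15 kHz, folds to fs − 22.26 kHz = 0.04 kHz.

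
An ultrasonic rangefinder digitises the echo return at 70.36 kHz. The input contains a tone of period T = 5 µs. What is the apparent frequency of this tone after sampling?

11.08 kHz

T = 5 µs → f = 1/T = 200 kHz.
200 kHz mod fs = 59.28 kHz.
59.28 kHz > fs/2 = 35.18 kHz, folds to fs − 59.28 kHz = 11.08 kHz.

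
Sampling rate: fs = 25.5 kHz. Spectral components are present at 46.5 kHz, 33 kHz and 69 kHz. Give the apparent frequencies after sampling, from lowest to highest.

fs/2 = 12.75 kHz.
46.5 kHz mod fs = 21 kHz.
21 kHz > fs/2 = 12.75 kHz, folds to fs − 21 kHz = 4.5 kHz.
33 kHz mod fs = 7.5 kHz.
7.5 kHz ≤ fs/2 = 12.75 kHz, appears at 7.5 kHz.
69 kHz mod fs = 18 kHz.
18 kHz > fs/2 = 12.75 kHz, folds to fs − 18 kHz = 7.5 kHz.
Distinct values: {4.5 kHz, 7.5 kHz}.

4.5 kHz, 7.5 kHz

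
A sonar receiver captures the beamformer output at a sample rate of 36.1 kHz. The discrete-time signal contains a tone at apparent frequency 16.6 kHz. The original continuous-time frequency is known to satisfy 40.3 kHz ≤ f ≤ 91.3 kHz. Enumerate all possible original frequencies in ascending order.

52.7 kHz, 55.6 kHz, 88.8 kHz

Frequencies that alias to 16.6 kHz are k·fs ± 16.6 kHz for integer k ≥ 0.
k=0: 16.6 kHz.
k=1: 19.5 kHz, 52.7 kHz.
k=2: 55.6 kHz, 88.8 kHz.
k=3: 91.7 kHz, 124.9 kHz.
Within [40.3 kHz, 91.3 kHz]: 52.7 kHz, 55.6 kHz, 88.8 kHz.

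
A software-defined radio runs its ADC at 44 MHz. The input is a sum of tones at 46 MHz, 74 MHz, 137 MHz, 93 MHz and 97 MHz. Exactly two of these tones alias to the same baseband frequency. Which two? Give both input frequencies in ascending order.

fs/2 = 22 MHz.
46 MHz mod fs = 2 MHz.
2 MHz ≤ fs/2 = 22 MHz, appears at 2 MHz.
74 MHz mod fs = 30 MHz.
30 MHz > fs/2 = 22 MHz, folds to fs − 30 MHz = 14 MHz.
137 MHz mod fs = 5 MHz.
5 MHz ≤ fs/2 = 22 MHz, appears at 5 MHz.
93 MHz mod fs = 5 MHz.
5 MHz ≤ fs/2 = 22 MHz, appears at 5 MHz.
97 MHz mod fs = 9 MHz.
9 MHz ≤ fs/2 = 22 MHz, appears at 9 MHz.
93 MHz and 137 MHz both map to 5 MHz.

93 MHz, 137 MHz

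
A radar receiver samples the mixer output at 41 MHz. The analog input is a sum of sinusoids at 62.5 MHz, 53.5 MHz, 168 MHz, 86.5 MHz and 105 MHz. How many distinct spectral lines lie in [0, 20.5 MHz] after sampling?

fs/2 = 20.5 MHz.
62.5 MHz mod fs = 21.5 MHz.
21.5 MHz > fs/2 = 20.5 MHz, folds to fs − 21.5 MHz = 19.5 MHz.
53.5 MHz mod fs = 12.5 MHz.
12.5 MHz ≤ fs/2 = 20.5 MHz, appears at 12.5 MHz.
168 MHz mod fs = 4 MHz.
4 MHz ≤ fs/2 = 20.5 MHz, appears at 4 MHz.
86.5 MHz mod fs = 4.5 MHz.
4.5 MHz ≤ fs/2 = 20.5 MHz, appears at 4.5 MHz.
105 MHz mod fs = 23 MHz.
23 MHz > fs/2 = 20.5 MHz, folds to fs − 23 MHz = 18 MHz.
Distinct values: {4 MHz, 4.5 MHz, 12.5 MHz, 18 MHz, 19.5 MHz} → 5.

5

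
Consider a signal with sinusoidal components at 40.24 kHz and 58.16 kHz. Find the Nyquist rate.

Highest-frequency component: 58.16 kHz.
Nyquist rate = 2 × 58.16 kHz = 116.32 kHz.

116.32 kHz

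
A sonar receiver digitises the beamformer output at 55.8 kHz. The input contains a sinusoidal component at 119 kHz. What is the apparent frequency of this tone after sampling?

119 kHz mod fs = 7.4 kHz.
7.4 kHz ≤ fs/2 = 27.9 kHz, appears at 7.4 kHz.

7.4 kHz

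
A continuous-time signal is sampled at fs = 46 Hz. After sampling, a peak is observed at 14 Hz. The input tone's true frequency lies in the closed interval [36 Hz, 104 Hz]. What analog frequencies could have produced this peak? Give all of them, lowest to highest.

60 Hz, 78 Hz

Frequencies that alias to 14 Hz are k·fs ± 14 Hz for integer k ≥ 0.
k=0: 14 Hz.
k=1: 32 Hz, 60 Hz.
k=2: 78 Hz, 106 Hz.
k=3: 124 Hz, 152 Hz.
Within [36 Hz, 104 Hz]: 60 Hz, 78 Hz.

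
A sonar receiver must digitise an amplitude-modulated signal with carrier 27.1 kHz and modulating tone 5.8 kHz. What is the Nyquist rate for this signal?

AM sidebands sit at fc ± fm = 21.3 kHz and 32.9 kHz.
Highest-frequency component: 32.9 kHz.
Nyquist rate = 2 × 32.9 kHz = 65.8 kHz.

65.8 kHz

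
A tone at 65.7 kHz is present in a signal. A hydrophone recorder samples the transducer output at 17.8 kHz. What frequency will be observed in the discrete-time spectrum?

65.7 kHz mod fs = 12.3 kHz.
12.3 kHz > fs/2 = 8.9 kHz, folds to fs − 12.3 kHz = 5.5 kHz.

5.5 kHz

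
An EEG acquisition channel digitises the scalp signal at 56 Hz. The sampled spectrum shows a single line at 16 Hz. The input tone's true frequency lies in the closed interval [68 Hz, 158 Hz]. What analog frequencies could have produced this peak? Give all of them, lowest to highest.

72 Hz, 96 Hz, 128 Hz, 152 Hz

Frequencies that alias to 16 Hz are k·fs ± 16 Hz for integer k ≥ 0.
k=0: 16 Hz.
k=1: 40 Hz, 72 Hz.
k=2: 96 Hz, 128 Hz.
k=3: 152 Hz, 184 Hz.
k=4: 208 Hz, 240 Hz.
Within [68 Hz, 158 Hz]: 72 Hz, 96 Hz, 128 Hz, 152 Hz.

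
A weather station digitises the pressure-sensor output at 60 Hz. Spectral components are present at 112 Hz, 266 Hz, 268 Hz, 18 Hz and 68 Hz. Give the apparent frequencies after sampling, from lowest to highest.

8 Hz, 18 Hz, 26 Hz, 28 Hz

fs/2 = 30 Hz.
112 Hz mod fs = 52 Hz.
52 Hz > fs/2 = 30 Hz, folds to fs − 52 Hz = 8 Hz.
266 Hz mod fs = 26 Hz.
26 Hz ≤ fs/2 = 30 Hz, appears at 26 Hz.
268 Hz mod fs = 28 Hz.
28 Hz ≤ fs/2 = 30 Hz, appears at 28 Hz.
18 Hz ≤ fs/2 = 30 Hz, passes unchanged.
68 Hz mod fs = 8 Hz.
8 Hz ≤ fs/2 = 30 Hz, appears at 8 Hz.
Distinct values: {8 Hz, 18 Hz, 26 Hz, 28 Hz}.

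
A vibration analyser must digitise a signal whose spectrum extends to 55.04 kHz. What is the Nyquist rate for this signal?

110.08 kHz

Nyquist rate = 2 × 55.04 kHz = 110.08 kHz.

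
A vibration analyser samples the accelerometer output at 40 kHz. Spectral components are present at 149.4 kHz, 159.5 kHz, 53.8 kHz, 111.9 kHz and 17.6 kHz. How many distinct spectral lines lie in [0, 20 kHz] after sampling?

fs/2 = 20 kHz.
149.4 kHz mod fs = 29.4 kHz.
29.4 kHz > fs/2 = 20 kHz, folds to fs − 29.4 kHz = 10.6 kHz.
159.5 kHz mod fs = 39.5 kHz.
39.5 kHz > fs/2 = 20 kHz, folds to fs − 39.5 kHz = 0.5 kHz.
53.8 kHz mod fs = 13.8 kHz.
13.8 kHz ≤ fs/2 = 20 kHz, appears at 13.8 kHz.
111.9 kHz mod fs = 31.9 kHz.
31.9 kHz > fs/2 = 20 kHz, folds to fs − 31.9 kHz = 8.1 kHz.
17.6 kHz ≤ fs/2 = 20 kHz, passes unchanged.
Distinct values: {0.5 kHz, 8.1 kHz, 10.6 kHz, 13.8 kHz, 17.6 kHz} → 5.

5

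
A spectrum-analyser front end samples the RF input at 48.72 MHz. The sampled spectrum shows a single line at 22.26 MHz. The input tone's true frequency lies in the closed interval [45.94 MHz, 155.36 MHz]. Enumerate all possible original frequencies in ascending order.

Frequencies that alias to 22.26 MHz are k·fs ± 22.26 MHz for integer k ≥ 0.
k=0: 22.26 MHz.
k=1: 26.46 MHz, 70.98 MHz.
k=2: 75.18 MHz, 119.7 MHz.
k=3: 123.9 MHz, 168.42 MHz.
k=4: 172.62 MHz, 217.14 MHz.
Within [45.94 MHz, 155.36 MHz]: 70.98 MHz, 75.18 MHz, 119.7 MHz, 123.9 MHz.

70.98 MHz, 75.18 MHz, 119.7 MHz, 123.9 MHz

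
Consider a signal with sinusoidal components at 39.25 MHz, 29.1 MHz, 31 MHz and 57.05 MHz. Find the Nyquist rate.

Highest-frequency component: 57.05 MHz.
Nyquist rate = 2 × 57.05 MHz = 114.1 MHz.

114.1 MHz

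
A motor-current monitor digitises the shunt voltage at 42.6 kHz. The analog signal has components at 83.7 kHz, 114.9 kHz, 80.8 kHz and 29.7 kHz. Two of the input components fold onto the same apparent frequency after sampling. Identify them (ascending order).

fs/2 = 21.3 kHz.
83.7 kHz mod fs = 41.1 kHz.
41.1 kHz > fs/2 = 21.3 kHz, folds to fs − 41.1 kHz = 1.5 kHz.
114.9 kHz mod fs = 29.7 kHz.
29.7 kHz > fs/2 = 21.3 kHz, folds to fs − 29.7 kHz = 12.9 kHz.
80.8 kHz mod fs = 38.2 kHz.
38.2 kHz > fs/2 = 21.3 kHz, folds to fs − 38.2 kHz = 4.4 kHz.
29.7 kHz > fs/2 = 21.3 kHz, folds to fs − 29.7 kHz = 12.9 kHz.
29.7 kHz and 114.9 kHz both map to 12.9 kHz.

29.7 kHz, 114.9 kHz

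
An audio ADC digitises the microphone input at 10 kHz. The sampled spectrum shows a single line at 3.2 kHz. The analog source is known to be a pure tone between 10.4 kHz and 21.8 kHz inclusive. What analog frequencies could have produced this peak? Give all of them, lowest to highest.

Frequencies that alias to 3.2 kHz are k·fs ± 3.2 kHz for integer k ≥ 0.
k=0: 3.2 kHz.
k=1: 6.8 kHz, 13.2 kHz.
k=2: 16.8 kHz, 23.2 kHz.
k=3: 26.8 kHz, 33.2 kHz.
Within [10.4 kHz, 21.8 kHz]: 13.2 kHz, 16.8 kHz.

13.2 kHz, 16.8 kHz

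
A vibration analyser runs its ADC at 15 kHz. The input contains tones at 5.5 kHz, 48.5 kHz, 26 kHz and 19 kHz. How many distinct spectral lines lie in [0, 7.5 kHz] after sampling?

fs/2 = 7.5 kHz.
5.5 kHz ≤ fs/2 = 7.5 kHz, passes unchanged.
48.5 kHz mod fs = 3.5 kHz.
3.5 kHz ≤ fs/2 = 7.5 kHz, appears at 3.5 kHz.
26 kHz mod fs = 11 kHz.
11 kHz > fs/2 = 7.5 kHz, folds to fs − 11 kHz = 4 kHz.
19 kHz mod fs = 4 kHz.
4 kHz ≤ fs/2 = 7.5 kHz, appears at 4 kHz.
Distinct values: {3.5 kHz, 4 kHz, 5.5 kHz} → 3.

3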